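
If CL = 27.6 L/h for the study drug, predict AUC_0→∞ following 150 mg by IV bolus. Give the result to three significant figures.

AUC = 5.43 mg/L·h

AUC_0→∞ = Dose_iv / CL
        = 150 / 27.6 = 5.43478 mg/L·h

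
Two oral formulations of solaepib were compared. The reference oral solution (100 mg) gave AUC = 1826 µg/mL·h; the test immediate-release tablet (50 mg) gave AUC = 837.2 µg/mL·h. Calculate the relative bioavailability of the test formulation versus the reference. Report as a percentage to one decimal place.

F_rel = 91.7%

F_rel = (AUC_test/D_test) / (AUC_ref/D_ref)
      = (837.2/50) / (1826/100)
      = 16.744 / 18.26 = 0.9170 = 91.70%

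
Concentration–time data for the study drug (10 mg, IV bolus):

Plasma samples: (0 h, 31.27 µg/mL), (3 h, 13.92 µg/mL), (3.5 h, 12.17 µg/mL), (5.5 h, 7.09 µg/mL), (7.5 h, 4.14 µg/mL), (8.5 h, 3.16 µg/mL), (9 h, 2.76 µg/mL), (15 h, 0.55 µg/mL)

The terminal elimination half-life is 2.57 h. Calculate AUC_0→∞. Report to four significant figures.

Trapezoidal AUC_0→15:
  [0→3]: (31.27+13.92)/2 × 3 = 67.785
  [3→3.5]: (13.92+12.17)/2 × 0.5 = 6.5225
  [3.5→5.5]: (12.17+7.09)/2 × 2 = 19.26
  [5.5→7.5]: (7.09+4.14)/2 × 2 = 11.23
  [7.5→8.5]: (4.14+3.16)/2 × 1 = 3.65
  [8.5→9]: (3.16+2.76)/2 × 0.5 = 1.48
  [9→15]: (2.76+0.55)/2 × 6 = 9.93
  Sum = 119.8575 µg/mL·h
k_e = ln2 / t½ = 0.693147 / 2.57 = 0.2697 h^-1
Extrapolated tail: C_last / k_e = 0.55 / 0.2697 = 2.039
AUC_0→∞ = 119.8575 + 2.039 = 121.8965 µg/mL·h

AUC = 121.9 µg/mL·h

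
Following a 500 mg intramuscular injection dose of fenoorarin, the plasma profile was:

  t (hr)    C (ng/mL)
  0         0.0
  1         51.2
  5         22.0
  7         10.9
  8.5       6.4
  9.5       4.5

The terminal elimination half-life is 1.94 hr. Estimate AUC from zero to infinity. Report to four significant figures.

Trapezoidal AUC_0→9.5:
  [0→1]: (0.0+51.2)/2 × 1 = 25.6
  [1→5]: (51.2+22.0)/2 × 4 = 146.4
  [5→7]: (22.0+10.9)/2 × 2 = 32.9
  [7→8.5]: (10.9+6.4)/2 × 1.5 = 12.975
  [8.5→9.5]: (6.4+4.5)/2 × 1 = 5.45
  Sum = 223.325 ng/mL·hr
k_e = ln2 / t½ = 0.693147 / 1.94 = 0.3573 hr^-1
Extrapolated tail: C_last / k_e = 4.5 / 0.3573 = 12.594
AUC_0→∞ = 223.325 + 12.594 = 235.919 ng/mL·hr

AUC = 235.9 ng/mL·hr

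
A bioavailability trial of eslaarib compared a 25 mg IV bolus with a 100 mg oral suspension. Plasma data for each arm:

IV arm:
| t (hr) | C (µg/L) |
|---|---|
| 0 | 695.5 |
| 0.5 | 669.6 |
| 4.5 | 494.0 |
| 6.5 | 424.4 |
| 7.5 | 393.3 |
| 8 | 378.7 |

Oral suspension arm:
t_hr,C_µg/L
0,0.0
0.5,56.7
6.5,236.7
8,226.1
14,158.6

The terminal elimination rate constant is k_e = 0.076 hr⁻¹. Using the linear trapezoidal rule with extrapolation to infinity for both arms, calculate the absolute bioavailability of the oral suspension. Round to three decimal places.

F = 0.122

Trapezoidal AUC_0→8 (IV):
  [0→0.5]: (695.5+669.6)/2 × 0.5 = 341.275
  [0.5→4.5]: (669.6+494.0)/2 × 4 = 2327.2
  [4.5→6.5]: (494.0+424.4)/2 × 2 = 918.4
  [6.5→7.5]: (424.4+393.3)/2 × 1 = 408.85
  [7.5→8]: (393.3+378.7)/2 × 0.5 = 193.0
  Sum = 4188.725 µg/L·hr
IV tail: 378.7/0.076 = 4982.895; AUC_iv,0→∞ = 4188.725 + 4982.895 = 9171.62 µg/L·hr
Trapezoidal AUC_0→14 (oral suspension):
  [0→0.5]: (0.0+56.7)/2 × 0.5 = 14.175
  [0.5→6.5]: (56.7+236.7)/2 × 6 = 880.2
  [6.5→8]: (236.7+226.1)/2 × 1.5 = 347.1
  [8→14]: (226.1+158.6)/2 × 6 = 1154.1
  Sum = 2395.575 µg/L·hr
oral suspension tail: 158.6/0.076 = 2086.842; AUC_ev,0→∞ = 2395.575 + 2086.842 = 4482.417 µg/L·hr
F = (AUC_ev/D_ev)/(AUC_iv/D_iv) = (4482.417/100)/(9171.62/25) = 44.82417/366.8648 = 0.1222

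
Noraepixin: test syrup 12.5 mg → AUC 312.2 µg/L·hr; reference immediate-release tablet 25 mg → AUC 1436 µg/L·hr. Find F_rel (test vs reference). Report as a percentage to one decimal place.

F_rel = (AUC_test/D_test) / (AUC_ref/D_ref)
      = (312.2/12.5) / (1436/25)
      = 24.976 / 57.44 = 0.4348 = 43.48%

F_rel = 43.5%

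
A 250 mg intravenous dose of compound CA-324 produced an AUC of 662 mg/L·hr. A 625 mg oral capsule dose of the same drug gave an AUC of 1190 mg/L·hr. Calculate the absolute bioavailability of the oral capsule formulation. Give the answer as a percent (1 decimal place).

F = 71.9%

F = (AUC_ev / D_ev) / (AUC_iv / D_iv)
  = (1190/625) / (662/250)
  = 1.904 / 2.648 = 0.7190
  = 71.90%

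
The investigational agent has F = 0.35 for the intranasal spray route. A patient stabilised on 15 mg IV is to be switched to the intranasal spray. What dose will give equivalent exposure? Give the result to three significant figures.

For equal systemic exposure: F × D_ev = D_iv
D_ev = D_iv / F = 15 / 0.35 = 42.8571 mg

D_intranasal = 42.9 mg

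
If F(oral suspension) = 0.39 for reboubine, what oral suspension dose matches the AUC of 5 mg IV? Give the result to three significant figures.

D_oral = 12.8 mg

For equal systemic exposure: F × D_ev = D_iv
D_ev = D_iv / F = 5 / 0.39 = 12.8205 mg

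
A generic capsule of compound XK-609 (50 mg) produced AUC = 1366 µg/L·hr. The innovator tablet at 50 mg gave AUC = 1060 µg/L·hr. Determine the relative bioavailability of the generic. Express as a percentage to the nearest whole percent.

F_rel = (AUC_test/D_test) / (AUC_ref/D_ref)
      = (1366/50) / (1060/50)
      = 27.32 / 21.2 = 1.2887 = 128.87%

F_rel = 129%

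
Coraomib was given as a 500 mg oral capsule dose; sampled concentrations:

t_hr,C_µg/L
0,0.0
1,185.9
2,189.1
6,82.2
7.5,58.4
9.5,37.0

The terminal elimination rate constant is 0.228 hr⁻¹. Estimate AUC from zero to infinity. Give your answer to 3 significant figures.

AUC = 1190 µg/L·hr

Trapezoidal AUC_0→9.5:
  [0→1]: (0.0+185.9)/2 × 1 = 92.95
  [1→2]: (185.9+189.1)/2 × 1 = 187.5
  [2→6]: (189.1+82.2)/2 × 4 = 542.6
  [6→7.5]: (82.2+58.4)/2 × 1.5 = 105.45
  [7.5→9.5]: (58.4+37.0)/2 × 2 = 95.4
  Sum = 1023.9 µg/L·hr
Extrapolated tail: C_last / k_e = 37.0 / 0.228 = 162.281
AUC_0→∞ = 1023.9 + 162.281 = 1186.181 µg/L·hr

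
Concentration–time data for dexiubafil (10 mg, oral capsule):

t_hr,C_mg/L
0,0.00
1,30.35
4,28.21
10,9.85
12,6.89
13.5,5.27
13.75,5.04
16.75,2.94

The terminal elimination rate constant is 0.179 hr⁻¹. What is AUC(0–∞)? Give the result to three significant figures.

AUC = 273 mg/L·hr

Trapezoidal AUC_0→16.75:
  [0→1]: (0.00+30.35)/2 × 1 = 15.175
  [1→4]: (30.35+28.21)/2 × 3 = 87.84
  [4→10]: (28.21+9.85)/2 × 6 = 114.18
  [10→12]: (9.85+6.89)/2 × 2 = 16.74
  [12→13.5]: (6.89+5.27)/2 × 1.5 = 9.12
  [13.5→13.75]: (5.27+5.04)/2 × 0.25 = 1.28875
  [13.75→16.75]: (5.04+2.94)/2 × 3 = 11.97
  Sum = 256.31375 mg/L·hr
Extrapolated tail: C_last / k_e = 2.94 / 0.179 = 16.425
AUC_0→∞ = 256.31375 + 16.425 = 272.73875 mg/L·hr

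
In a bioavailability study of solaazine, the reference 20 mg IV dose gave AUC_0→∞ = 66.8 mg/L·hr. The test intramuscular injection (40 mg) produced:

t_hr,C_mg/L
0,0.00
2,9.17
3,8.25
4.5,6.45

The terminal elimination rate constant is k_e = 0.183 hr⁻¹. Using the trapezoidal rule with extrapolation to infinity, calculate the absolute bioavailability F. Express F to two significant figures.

Trapezoidal AUC_0→4.5 (intramuscular injection):
  [0→2]: (0.00+9.17)/2 × 2 = 9.17
  [2→3]: (9.17+8.25)/2 × 1 = 8.71
  [3→4.5]: (8.25+6.45)/2 × 1.5 = 11.025
  Sum = 28.905 mg/L·hr
Tail: C_last/k_e = 6.45/0.183 = 35.246
AUC_0→∞ (intramuscular injection) = 28.905 + 35.246 = 64.151 mg/L·hr
F = (AUC_ev/D_ev)/(AUC_iv/D_iv) = (64.151/40)/(66.8/20) = 1.603775/3.34 = 0.4802

F = 0.48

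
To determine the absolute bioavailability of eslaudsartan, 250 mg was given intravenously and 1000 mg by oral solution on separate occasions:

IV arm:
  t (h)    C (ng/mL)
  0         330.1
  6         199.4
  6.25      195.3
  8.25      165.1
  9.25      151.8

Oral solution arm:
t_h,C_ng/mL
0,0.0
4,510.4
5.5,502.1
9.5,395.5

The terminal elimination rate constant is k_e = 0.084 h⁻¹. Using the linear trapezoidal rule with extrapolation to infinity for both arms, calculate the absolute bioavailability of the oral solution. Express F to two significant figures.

Trapezoidal AUC_0→9.25 (IV):
  [0→6]: (330.1+199.4)/2 × 6 = 1588.5
  [6→6.25]: (199.4+195.3)/2 × 0.25 = 49.3375
  [6.25→8.25]: (195.3+165.1)/2 × 2 = 360.4
  [8.25→9.25]: (165.1+151.8)/2 × 1 = 158.45
  Sum = 2156.6875 ng/mL·h
IV tail: 151.8/0.084 = 1807.143; AUC_iv,0→∞ = 2156.6875 + 1807.143 = 3963.8305 ng/mL·h
Trapezoidal AUC_0→9.5 (oral solution):
  [0→4]: (0.0+510.4)/2 × 4 = 1020.8
  [4→5.5]: (510.4+502.1)/2 × 1.5 = 759.375
  [5.5→9.5]: (502.1+395.5)/2 × 4 = 1795.2
  Sum = 3575.375 ng/mL·h
oral solution tail: 395.5/0.084 = 4708.333; AUC_ev,0→∞ = 3575.375 + 4708.333 = 8283.708 ng/mL·h
F = (AUC_ev/D_ev)/(AUC_iv/D_iv) = (8283.708/1000)/(3963.8305/250) = 8.283708/15.855322 = 0.5225

F = 0.52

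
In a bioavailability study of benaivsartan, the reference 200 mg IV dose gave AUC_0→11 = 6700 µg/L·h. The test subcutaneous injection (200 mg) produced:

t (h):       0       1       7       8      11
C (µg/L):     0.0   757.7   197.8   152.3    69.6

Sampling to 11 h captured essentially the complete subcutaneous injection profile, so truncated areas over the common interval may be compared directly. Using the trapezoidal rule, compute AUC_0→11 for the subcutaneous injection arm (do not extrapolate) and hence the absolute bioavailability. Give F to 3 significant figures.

F = 0.560

Trapezoidal AUC_0→11 (subcutaneous injection):
  [0→1]: (0.0+757.7)/2 × 1 = 378.85
  [1→7]: (757.7+197.8)/2 × 6 = 2866.5
  [7→8]: (197.8+152.3)/2 × 1 = 175.05
  [8→11]: (152.3+69.6)/2 × 3 = 332.85
  Sum = 3753.25 µg/L·h
F = (AUC_ev/D_ev)/(AUC_iv/D_iv) = (3753.25/200)/(6700/200) = 18.76625/33.5 = 0.5602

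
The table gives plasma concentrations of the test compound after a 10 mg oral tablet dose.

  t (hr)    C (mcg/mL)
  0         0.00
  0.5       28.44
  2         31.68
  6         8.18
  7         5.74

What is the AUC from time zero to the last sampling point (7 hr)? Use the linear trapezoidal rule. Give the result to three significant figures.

Trapezoidal AUC_0→7:
  [0→0.5]: (0.00+28.44)/2 × 0.5 = 7.11
  [0.5→2]: (28.44+31.68)/2 × 1.5 = 45.09
  [2→6]: (31.68+8.18)/2 × 4 = 79.72
  [6→7]: (8.18+5.74)/2 × 1 = 6.96
  Sum = 138.88 mcg/mL·hr

AUC = 139 mcg/mL·hr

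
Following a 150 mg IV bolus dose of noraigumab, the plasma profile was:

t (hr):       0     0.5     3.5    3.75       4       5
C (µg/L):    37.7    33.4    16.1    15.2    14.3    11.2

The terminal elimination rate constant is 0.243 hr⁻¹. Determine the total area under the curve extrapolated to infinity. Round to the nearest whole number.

AUC = 158 µg/L·hr

Trapezoidal AUC_0→5:
  [0→0.5]: (37.7+33.4)/2 × 0.5 = 17.775
  [0.5→3.5]: (33.4+16.1)/2 × 3 = 74.25
  [3.5→3.75]: (16.1+15.2)/2 × 0.25 = 3.9125
  [3.75→4]: (15.2+14.3)/2 × 0.25 = 3.6875
  [4→5]: (14.3+11.2)/2 × 1 = 12.75
  Sum = 112.375 µg/L·hr
Extrapolated tail: C_last / k_e = 11.2 / 0.243 = 46.091
AUC_0→∞ = 112.375 + 46.091 = 158.466 µg/L·hr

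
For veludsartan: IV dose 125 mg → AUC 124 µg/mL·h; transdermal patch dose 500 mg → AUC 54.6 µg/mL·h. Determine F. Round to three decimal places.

F = 0.110

F = (AUC_ev / D_ev) / (AUC_iv / D_iv)
  = (54.6/500) / (124/125)
  = 0.1092 / 0.992 = 0.1101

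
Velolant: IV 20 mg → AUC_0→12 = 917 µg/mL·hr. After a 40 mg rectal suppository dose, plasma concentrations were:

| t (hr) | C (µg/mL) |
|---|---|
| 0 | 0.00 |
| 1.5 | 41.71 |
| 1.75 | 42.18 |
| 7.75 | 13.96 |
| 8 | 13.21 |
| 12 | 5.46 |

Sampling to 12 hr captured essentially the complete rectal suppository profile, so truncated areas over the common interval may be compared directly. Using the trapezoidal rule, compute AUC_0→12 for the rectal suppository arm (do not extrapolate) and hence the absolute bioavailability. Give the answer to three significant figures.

Trapezoidal AUC_0→12 (rectal suppository):
  [0→1.5]: (0.00+41.71)/2 × 1.5 = 31.2825
  [1.5→1.75]: (41.71+42.18)/2 × 0.25 = 10.48625
  [1.75→7.75]: (42.18+13.96)/2 × 6 = 168.42
  [7.75→8]: (13.96+13.21)/2 × 0.25 = 3.39625
  [8→12]: (13.21+5.46)/2 × 4 = 37.34
  Sum = 250.925 µg/mL·hr
F = (AUC_ev/D_ev)/(AUC_iv/D_iv) = (250.925/40)/(917/20) = 6.273125/45.85 = 0.1368

F = 0.137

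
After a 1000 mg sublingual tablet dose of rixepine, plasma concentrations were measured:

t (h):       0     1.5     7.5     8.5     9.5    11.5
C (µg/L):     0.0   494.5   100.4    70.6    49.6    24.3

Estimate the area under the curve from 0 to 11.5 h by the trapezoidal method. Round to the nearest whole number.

Trapezoidal AUC_0→11.5:
  [0→1.5]: (0.0+494.5)/2 × 1.5 = 370.875
  [1.5→7.5]: (494.5+100.4)/2 × 6 = 1784.7
  [7.5→8.5]: (100.4+70.6)/2 × 1 = 85.5
  [8.5→9.5]: (70.6+49.6)/2 × 1 = 60.1
  [9.5→11.5]: (49.6+24.3)/2 × 2 = 73.9
  Sum = 2375.075 µg/L·h

AUC = 2375 µg/L·h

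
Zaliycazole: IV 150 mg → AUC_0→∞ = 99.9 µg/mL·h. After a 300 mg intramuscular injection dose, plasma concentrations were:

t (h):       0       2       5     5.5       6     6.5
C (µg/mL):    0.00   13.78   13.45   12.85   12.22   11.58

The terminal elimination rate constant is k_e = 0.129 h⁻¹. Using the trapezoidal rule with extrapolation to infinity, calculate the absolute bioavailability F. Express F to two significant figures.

Trapezoidal AUC_0→6.5 (intramuscular injection):
  [0→2]: (0.00+13.78)/2 × 2 = 13.78
  [2→5]: (13.78+13.45)/2 × 3 = 40.845
  [5→5.5]: (13.45+12.85)/2 × 0.5 = 6.575
  [5.5→6]: (12.85+12.22)/2 × 0.5 = 6.2675
  [6→6.5]: (12.22+11.58)/2 × 0.5 = 5.95
  Sum = 73.4175 µg/mL·h
Tail: C_last/k_e = 11.58/0.129 = 89.767
AUC_0→∞ (intramuscular injection) = 73.4175 + 89.767 = 163.1845 µg/mL·h
F = (AUC_ev/D_ev)/(AUC_iv/D_iv) = (163.1845/300)/(99.9/150) = 0.543948/0.666 = 0.8167

F = 0.82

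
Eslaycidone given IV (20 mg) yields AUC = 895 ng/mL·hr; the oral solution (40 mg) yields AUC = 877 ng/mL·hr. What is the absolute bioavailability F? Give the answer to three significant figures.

F = 0.490

F = (AUC_ev / D_ev) / (AUC_iv / D_iv)
  = (877/40) / (895/20)
  = 21.925 / 44.75 = 0.4899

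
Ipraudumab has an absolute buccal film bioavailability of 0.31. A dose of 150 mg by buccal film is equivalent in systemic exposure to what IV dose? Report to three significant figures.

Systemic exposure from an extravascular dose = F × D_ev, so the equivalent IV dose is F × D_ev.
D_iv = F × D_ev = 0.31 × 150 = 46.5 mg

D_iv = 46.5 mg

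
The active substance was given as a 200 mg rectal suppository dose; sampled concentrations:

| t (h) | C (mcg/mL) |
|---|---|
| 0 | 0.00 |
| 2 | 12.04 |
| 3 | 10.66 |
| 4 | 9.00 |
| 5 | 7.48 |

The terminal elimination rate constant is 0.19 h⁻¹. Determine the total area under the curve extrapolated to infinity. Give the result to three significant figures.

AUC = 80.8 mcg/mL·h

Trapezoidal AUC_0→5:
  [0→2]: (0.00+12.04)/2 × 2 = 12.04
  [2→3]: (12.04+10.66)/2 × 1 = 11.35
  [3→4]: (10.66+9.00)/2 × 1 = 9.83
  [4→5]: (9.00+7.48)/2 × 1 = 8.24
  Sum = 41.46 mcg/mL·h
Extrapolated tail: C_last / k_e = 7.48 / 0.19 = 39.368
AUC_0→∞ = 41.46 + 39.368 = 80.828 mcg/mL·h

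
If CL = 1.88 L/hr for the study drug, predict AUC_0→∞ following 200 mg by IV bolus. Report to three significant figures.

AUC = 106 mg/L·hr

AUC_0→∞ = Dose_iv / CL
        = 200 / 1.88 = 106.383 mg/L·hr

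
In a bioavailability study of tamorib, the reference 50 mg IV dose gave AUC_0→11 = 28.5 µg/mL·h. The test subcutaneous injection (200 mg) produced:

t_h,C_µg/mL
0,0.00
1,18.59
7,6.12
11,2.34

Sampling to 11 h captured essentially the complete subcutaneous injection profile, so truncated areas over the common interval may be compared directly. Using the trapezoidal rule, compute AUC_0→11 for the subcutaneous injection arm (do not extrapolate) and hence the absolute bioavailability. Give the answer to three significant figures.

F = 0.880

Trapezoidal AUC_0→11 (subcutaneous injection):
  [0→1]: (0.00+18.59)/2 × 1 = 9.295
  [1→7]: (18.59+6.12)/2 × 6 = 74.13
  [7→11]: (6.12+2.34)/2 × 4 = 16.92
  Sum = 100.345 µg/mL·h
F = (AUC_ev/D_ev)/(AUC_iv/D_iv) = (100.345/200)/(28.5/50) = 0.501725/0.57 = 0.8802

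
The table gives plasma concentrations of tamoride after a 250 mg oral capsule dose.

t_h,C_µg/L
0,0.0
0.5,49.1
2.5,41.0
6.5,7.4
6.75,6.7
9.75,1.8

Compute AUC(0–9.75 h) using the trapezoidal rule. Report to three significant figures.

AUC = 214 µg/L·h

Trapezoidal AUC_0→9.75:
  [0→0.5]: (0.0+49.1)/2 × 0.5 = 12.275
  [0.5→2.5]: (49.1+41.0)/2 × 2 = 90.1
  [2.5→6.5]: (41.0+7.4)/2 × 4 = 96.8
  [6.5→6.75]: (7.4+6.7)/2 × 0.25 = 1.7625
  [6.75→9.75]: (6.7+1.8)/2 × 3 = 12.75
  Sum = 213.6875 µg/L·h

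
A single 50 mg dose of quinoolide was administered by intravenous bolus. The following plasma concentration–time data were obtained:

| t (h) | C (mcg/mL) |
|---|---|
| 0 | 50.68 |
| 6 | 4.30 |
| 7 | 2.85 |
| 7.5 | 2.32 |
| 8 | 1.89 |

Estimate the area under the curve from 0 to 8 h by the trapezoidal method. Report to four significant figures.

AUC = 170.9 mcg/mL·h

Trapezoidal AUC_0→8:
  [0→6]: (50.68+4.30)/2 × 6 = 164.94
  [6→7]: (4.30+2.85)/2 × 1 = 3.575
  [7→7.5]: (2.85+2.32)/2 × 0.5 = 1.2925
  [7.5→8]: (2.32+1.89)/2 × 0.5 = 1.0525
  Sum = 170.86 mcg/mL·h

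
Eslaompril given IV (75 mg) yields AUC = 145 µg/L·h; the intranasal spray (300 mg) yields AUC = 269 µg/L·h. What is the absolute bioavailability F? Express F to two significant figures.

F = (AUC_ev / D_ev) / (AUC_iv / D_iv)
  = (269/300) / (145/75)
  = 0.896667 / 1.93333 = 0.4638

F = 0.46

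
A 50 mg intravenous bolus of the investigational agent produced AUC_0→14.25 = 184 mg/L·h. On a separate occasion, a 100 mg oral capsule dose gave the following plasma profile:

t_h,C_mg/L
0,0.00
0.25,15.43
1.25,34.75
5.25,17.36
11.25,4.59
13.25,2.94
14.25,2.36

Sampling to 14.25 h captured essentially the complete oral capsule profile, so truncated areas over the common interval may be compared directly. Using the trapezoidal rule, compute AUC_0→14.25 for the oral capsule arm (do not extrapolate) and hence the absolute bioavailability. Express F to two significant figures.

F = 0.56

Trapezoidal AUC_0→14.25 (oral capsule):
  [0→0.25]: (0.00+15.43)/2 × 0.25 = 1.92875
  [0.25→1.25]: (15.43+34.75)/2 × 1 = 25.09
  [1.25→5.25]: (34.75+17.36)/2 × 4 = 104.22
  [5.25→11.25]: (17.36+4.59)/2 × 6 = 65.85
  [11.25→13.25]: (4.59+2.94)/2 × 2 = 7.53
  [13.25→14.25]: (2.94+2.36)/2 × 1 = 2.65
  Sum = 207.26875 mg/L·h
F = (AUC_ev/D_ev)/(AUC_iv/D_iv) = (207.26875/100)/(184/50) = 2.0726875/3.68 = 0.5632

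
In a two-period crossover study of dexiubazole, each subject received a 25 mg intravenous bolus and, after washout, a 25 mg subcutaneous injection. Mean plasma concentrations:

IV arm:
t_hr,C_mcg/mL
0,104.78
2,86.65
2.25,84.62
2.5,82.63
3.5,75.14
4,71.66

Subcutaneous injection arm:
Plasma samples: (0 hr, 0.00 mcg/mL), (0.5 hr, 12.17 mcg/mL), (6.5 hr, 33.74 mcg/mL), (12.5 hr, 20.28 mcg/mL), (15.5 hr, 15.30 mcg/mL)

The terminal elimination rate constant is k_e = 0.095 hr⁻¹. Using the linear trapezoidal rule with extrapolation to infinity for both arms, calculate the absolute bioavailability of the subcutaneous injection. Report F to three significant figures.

Trapezoidal AUC_0→4 (IV):
  [0→2]: (104.78+86.65)/2 × 2 = 191.43
  [2→2.25]: (86.65+84.62)/2 × 0.25 = 21.40875
  [2.25→2.5]: (84.62+82.63)/2 × 0.25 = 20.90625
  [2.5→3.5]: (82.63+75.14)/2 × 1 = 78.885
  [3.5→4]: (75.14+71.66)/2 × 0.5 = 36.7
  Sum = 349.33 mcg/mL·hr
IV tail: 71.66/0.095 = 754.316; AUC_iv,0→∞ = 349.33 + 754.316 = 1103.646 mcg/mL·hr
Trapezoidal AUC_0→15.5 (subcutaneous injection):
  [0→0.5]: (0.00+12.17)/2 × 0.5 = 3.0425
  [0.5→6.5]: (12.17+33.74)/2 × 6 = 137.73
  [6.5→12.5]: (33.74+20.28)/2 × 6 = 162.06
  [12.5→15.5]: (20.28+15.30)/2 × 3 = 53.37
  Sum = 356.2025 mcg/mL·hr
subcutaneous injection tail: 15.30/0.095 = 161.053; AUC_ev,0→∞ = 356.2025 + 161.053 = 517.2555 mcg/mL·hr
F = (AUC_ev/D_ev)/(AUC_iv/D_iv) = (517.2555/25)/(1103.646/25) = 20.69022/44.14584 = 0.4687

F = 0.469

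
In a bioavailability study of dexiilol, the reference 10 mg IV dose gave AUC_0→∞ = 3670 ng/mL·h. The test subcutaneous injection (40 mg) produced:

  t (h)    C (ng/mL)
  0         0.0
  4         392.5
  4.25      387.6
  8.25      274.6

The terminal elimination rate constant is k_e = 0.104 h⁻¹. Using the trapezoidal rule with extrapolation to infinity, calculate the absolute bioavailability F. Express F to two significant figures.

Trapezoidal AUC_0→8.25 (subcutaneous injection):
  [0→4]: (0.0+392.5)/2 × 4 = 785.0
  [4→4.25]: (392.5+387.6)/2 × 0.25 = 97.5125
  [4.25→8.25]: (387.6+274.6)/2 × 4 = 1324.4
  Sum = 2206.9125 ng/mL·h
Tail: C_last/k_e = 274.6/0.104 = 2640.385
AUC_0→∞ (subcutaneous injection) = 2206.9125 + 2640.385 = 4847.2975 ng/mL·h
F = (AUC_ev/D_ev)/(AUC_iv/D_iv) = (4847.2975/40)/(3670/10) = 121.182/367 = 0.3302

F = 0.33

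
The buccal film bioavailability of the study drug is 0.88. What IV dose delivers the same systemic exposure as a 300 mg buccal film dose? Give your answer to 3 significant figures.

D_iv = 264 mg

Systemic exposure from an extravascular dose = F × D_ev, so the equivalent IV dose is F × D_ev.
D_iv = F × D_ev = 0.88 × 300 = 264 mg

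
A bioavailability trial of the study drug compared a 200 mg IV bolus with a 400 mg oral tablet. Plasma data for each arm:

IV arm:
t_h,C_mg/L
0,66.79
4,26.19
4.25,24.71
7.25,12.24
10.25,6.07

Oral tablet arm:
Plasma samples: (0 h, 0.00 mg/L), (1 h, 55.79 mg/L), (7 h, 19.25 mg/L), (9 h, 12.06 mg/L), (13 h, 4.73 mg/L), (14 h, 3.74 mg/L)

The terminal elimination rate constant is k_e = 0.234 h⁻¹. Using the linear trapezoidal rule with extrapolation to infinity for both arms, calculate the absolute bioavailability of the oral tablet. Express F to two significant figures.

Trapezoidal AUC_0→10.25 (IV):
  [0→4]: (66.79+26.19)/2 × 4 = 185.96
  [4→4.25]: (26.19+24.71)/2 × 0.25 = 6.3625
  [4.25→7.25]: (24.71+12.24)/2 × 3 = 55.425
  [7.25→10.25]: (12.24+6.07)/2 × 3 = 27.465
  Sum = 275.2125 mg/L·h
IV tail: 6.07/0.234 = 25.940; AUC_iv,0→∞ = 275.2125 + 25.940 = 301.1525 mg/L·h
Trapezoidal AUC_0→14 (oral tablet):
  [0→1]: (0.00+55.79)/2 × 1 = 27.895
  [1→7]: (55.79+19.25)/2 × 6 = 225.12
  [7→9]: (19.25+12.06)/2 × 2 = 31.31
  [9→13]: (12.06+4.73)/2 × 4 = 33.58
  [13→14]: (4.73+3.74)/2 × 1 = 4.235
  Sum = 322.14 mg/L·h
oral tablet tail: 3.74/0.234 = 15.983; AUC_ev,0→∞ = 322.14 + 15.983 = 338.123 mg/L·h
F = (AUC_ev/D_ev)/(AUC_iv/D_iv) = (338.123/400)/(301.1525/200) = 0.8453075/1.5057625 = 0.5614

F = 0.56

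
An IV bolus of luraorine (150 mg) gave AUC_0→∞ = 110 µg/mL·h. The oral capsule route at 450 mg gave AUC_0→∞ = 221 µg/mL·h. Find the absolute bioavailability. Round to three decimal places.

F = 0.670

F = (AUC_ev / D_ev) / (AUC_iv / D_iv)
  = (221/450) / (110/150)
  = 0.491111 / 0.733333 = 0.6697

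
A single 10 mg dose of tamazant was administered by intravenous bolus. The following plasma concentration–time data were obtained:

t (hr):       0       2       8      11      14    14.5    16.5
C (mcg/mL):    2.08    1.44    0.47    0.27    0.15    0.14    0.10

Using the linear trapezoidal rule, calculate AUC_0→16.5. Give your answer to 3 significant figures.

AUC = 11.3 mcg/mL·hr

Trapezoidal AUC_0→16.5:
  [0→2]: (2.08+1.44)/2 × 2 = 3.52
  [2→8]: (1.44+0.47)/2 × 6 = 5.73
  [8→11]: (0.47+0.27)/2 × 3 = 1.11
  [11→14]: (0.27+0.15)/2 × 3 = 0.63
  [14→14.5]: (0.15+0.14)/2 × 0.5 = 0.0725
  [14.5→16.5]: (0.14+0.10)/2 × 2 = 0.24
  Sum = 11.3025 mcg/mL·hr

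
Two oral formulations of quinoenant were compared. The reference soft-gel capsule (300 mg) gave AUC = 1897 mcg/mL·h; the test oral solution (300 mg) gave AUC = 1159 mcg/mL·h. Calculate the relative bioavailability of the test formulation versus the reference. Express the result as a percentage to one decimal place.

F_rel = 61.1%

F_rel = (AUC_test/D_test) / (AUC_ref/D_ref)
      = (1159/300) / (1897/300)
      = 3.86333 / 6.32333 = 0.6110 = 61.10%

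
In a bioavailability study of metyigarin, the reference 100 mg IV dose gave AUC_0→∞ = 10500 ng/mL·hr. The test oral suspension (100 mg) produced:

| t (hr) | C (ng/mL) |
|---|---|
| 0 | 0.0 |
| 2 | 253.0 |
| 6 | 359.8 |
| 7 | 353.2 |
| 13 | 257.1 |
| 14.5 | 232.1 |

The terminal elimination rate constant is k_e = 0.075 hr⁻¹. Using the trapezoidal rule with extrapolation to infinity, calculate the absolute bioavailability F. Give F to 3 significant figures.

Trapezoidal AUC_0→14.5 (oral suspension):
  [0→2]: (0.0+253.0)/2 × 2 = 253.0
  [2→6]: (253.0+359.8)/2 × 4 = 1225.6
  [6→7]: (359.8+353.2)/2 × 1 = 356.5
  [7→13]: (353.2+257.1)/2 × 6 = 1830.9
  [13→14.5]: (257.1+232.1)/2 × 1.5 = 366.9
  Sum = 4032.9 ng/mL·hr
Tail: C_last/k_e = 232.1/0.075 = 3094.667
AUC_0→∞ (oral suspension) = 4032.9 + 3094.667 = 7127.567 ng/mL·hr
F = (AUC_ev/D_ev)/(AUC_iv/D_iv) = (7127.567/100)/(10500/100) = 71.27567/105 = 0.6788

F = 0.679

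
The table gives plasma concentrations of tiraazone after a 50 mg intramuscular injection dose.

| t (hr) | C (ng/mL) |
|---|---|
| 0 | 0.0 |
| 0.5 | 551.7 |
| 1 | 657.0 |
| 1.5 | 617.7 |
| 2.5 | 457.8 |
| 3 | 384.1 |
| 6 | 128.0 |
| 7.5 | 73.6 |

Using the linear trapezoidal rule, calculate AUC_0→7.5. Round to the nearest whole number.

AUC = 2426 ng/mL·hr

Trapezoidal AUC_0→7.5:
  [0→0.5]: (0.0+551.7)/2 × 0.5 = 137.925
  [0.5→1]: (551.7+657.0)/2 × 0.5 = 302.175
  [1→1.5]: (657.0+617.7)/2 × 0.5 = 318.675
  [1.5→2.5]: (617.7+457.8)/2 × 1 = 537.75
  [2.5→3]: (457.8+384.1)/2 × 0.5 = 210.475
  [3→6]: (384.1+128.0)/2 × 3 = 768.15
  [6→7.5]: (128.0+73.6)/2 × 1.5 = 151.2
  Sum = 2426.35 ng/mL·hr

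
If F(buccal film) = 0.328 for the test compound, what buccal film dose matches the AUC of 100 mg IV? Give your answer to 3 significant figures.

D_buccal = 305 mg

For equal systemic exposure: F × D_ev = D_iv
D_ev = D_iv / F = 100 / 0.328 = 304.878 mg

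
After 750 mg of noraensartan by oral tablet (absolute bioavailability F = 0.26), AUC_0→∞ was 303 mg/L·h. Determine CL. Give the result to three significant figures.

CL = F × Dose / AUC_0→∞
   = 0.26 × 750 / 303 = 0.643564 L/h

CL = 0.644 L/h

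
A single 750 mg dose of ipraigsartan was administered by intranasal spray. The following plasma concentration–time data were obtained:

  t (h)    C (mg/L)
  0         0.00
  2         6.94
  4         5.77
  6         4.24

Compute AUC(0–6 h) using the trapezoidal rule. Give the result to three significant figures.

AUC = 29.7 mg/L·h

Trapezoidal AUC_0→6:
  [0→2]: (0.00+6.94)/2 × 2 = 6.94
  [2→4]: (6.94+5.77)/2 × 2 = 12.71
  [4→6]: (5.77+4.24)/2 × 2 = 10.01
  Sum = 29.66 mg/L·h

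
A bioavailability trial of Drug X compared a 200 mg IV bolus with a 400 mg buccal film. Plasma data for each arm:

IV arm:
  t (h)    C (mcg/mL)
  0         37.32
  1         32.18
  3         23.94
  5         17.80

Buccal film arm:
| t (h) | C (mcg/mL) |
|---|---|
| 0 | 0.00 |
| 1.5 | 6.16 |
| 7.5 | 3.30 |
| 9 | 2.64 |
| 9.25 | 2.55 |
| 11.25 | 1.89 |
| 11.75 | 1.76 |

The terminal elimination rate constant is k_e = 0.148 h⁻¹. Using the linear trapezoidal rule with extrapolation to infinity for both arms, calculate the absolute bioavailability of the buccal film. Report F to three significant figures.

Trapezoidal AUC_0→5 (IV):
  [0→1]: (37.32+32.18)/2 × 1 = 34.75
  [1→3]: (32.18+23.94)/2 × 2 = 56.12
  [3→5]: (23.94+17.80)/2 × 2 = 41.74
  Sum = 132.61 mcg/mL·h
IV tail: 17.80/0.148 = 120.270; AUC_iv,0→∞ = 132.61 + 120.270 = 252.88 mcg/mL·h
Trapezoidal AUC_0→11.75 (buccal film):
  [0→1.5]: (0.00+6.16)/2 × 1.5 = 4.62
  [1.5→7.5]: (6.16+3.30)/2 × 6 = 28.38
  [7.5→9]: (3.30+2.64)/2 × 1.5 = 4.455
  [9→9.25]: (2.64+2.55)/2 × 0.25 = 0.64875
  [9.25→11.25]: (2.55+1.89)/2 × 2 = 4.44
  [11.25→11.75]: (1.89+1.76)/2 × 0.5 = 0.9125
  Sum = 43.45625 mcg/mL·h
buccal film tail: 1.76/0.148 = 11.892; AUC_ev,0→∞ = 43.45625 + 11.892 = 55.34825 mcg/mL·h
F = (AUC_ev/D_ev)/(AUC_iv/D_iv) = (55.34825/400)/(252.88/200) = 0.138371/1.2644 = 0.1094

F = 0.109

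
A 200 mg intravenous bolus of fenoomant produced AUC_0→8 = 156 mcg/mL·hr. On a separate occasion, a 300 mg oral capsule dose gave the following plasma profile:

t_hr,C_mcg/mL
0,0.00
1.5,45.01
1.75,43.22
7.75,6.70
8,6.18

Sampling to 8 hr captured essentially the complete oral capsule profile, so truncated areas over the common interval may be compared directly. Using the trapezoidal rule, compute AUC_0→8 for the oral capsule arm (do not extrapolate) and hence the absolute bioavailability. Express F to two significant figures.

F = 0.84

Trapezoidal AUC_0→8 (oral capsule):
  [0→1.5]: (0.00+45.01)/2 × 1.5 = 33.7575
  [1.5→1.75]: (45.01+43.22)/2 × 0.25 = 11.02875
  [1.75→7.75]: (43.22+6.70)/2 × 6 = 149.76
  [7.75→8]: (6.70+6.18)/2 × 0.25 = 1.61
  Sum = 196.15625 mcg/mL·hr
F = (AUC_ev/D_ev)/(AUC_iv/D_iv) = (196.15625/300)/(156/200) = 0.653854/0.78 = 0.8383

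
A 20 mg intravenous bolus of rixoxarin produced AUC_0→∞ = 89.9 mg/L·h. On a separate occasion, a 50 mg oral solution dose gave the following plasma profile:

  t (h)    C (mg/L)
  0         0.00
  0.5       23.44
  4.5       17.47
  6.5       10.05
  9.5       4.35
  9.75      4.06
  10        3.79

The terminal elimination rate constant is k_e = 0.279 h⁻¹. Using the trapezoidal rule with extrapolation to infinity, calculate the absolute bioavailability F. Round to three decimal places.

F = 0.678

Trapezoidal AUC_0→10 (oral solution):
  [0→0.5]: (0.00+23.44)/2 × 0.5 = 5.86
  [0.5→4.5]: (23.44+17.47)/2 × 4 = 81.82
  [4.5→6.5]: (17.47+10.05)/2 × 2 = 27.52
  [6.5→9.5]: (10.05+4.35)/2 × 3 = 21.6
  [9.5→9.75]: (4.35+4.06)/2 × 0.25 = 1.05125
  [9.75→10]: (4.06+3.79)/2 × 0.25 = 0.98125
  Sum = 138.8325 mg/L·h
Tail: C_last/k_e = 3.79/0.279 = 13.584
AUC_0→∞ (oral solution) = 138.8325 + 13.584 = 152.4165 mg/L·h
F = (AUC_ev/D_ev)/(AUC_iv/D_iv) = (152.4165/50)/(89.9/20) = 3.04833/4.495 = 0.6782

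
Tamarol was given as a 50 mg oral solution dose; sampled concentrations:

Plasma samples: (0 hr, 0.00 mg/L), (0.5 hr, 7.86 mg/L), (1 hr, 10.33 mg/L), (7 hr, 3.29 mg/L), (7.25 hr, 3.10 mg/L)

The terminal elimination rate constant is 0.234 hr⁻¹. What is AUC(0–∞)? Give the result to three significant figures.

Trapezoidal AUC_0→7.25:
  [0→0.5]: (0.00+7.86)/2 × 0.5 = 1.965
  [0.5→1]: (7.86+10.33)/2 × 0.5 = 4.5475
  [1→7]: (10.33+3.29)/2 × 6 = 40.86
  [7→7.25]: (3.29+3.10)/2 × 0.25 = 0.79875
  Sum = 48.17125 mg/L·hr
Extrapolated tail: C_last / k_e = 3.10 / 0.234 = 13.248
AUC_0→∞ = 48.17125 + 13.248 = 61.41925 mg/L·hr

AUC = 61.4 mg/L·hr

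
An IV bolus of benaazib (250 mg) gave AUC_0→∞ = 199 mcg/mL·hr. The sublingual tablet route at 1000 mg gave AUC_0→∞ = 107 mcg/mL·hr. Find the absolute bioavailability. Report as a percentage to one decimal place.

F = 13.4%

F = (AUC_ev / D_ev) / (AUC_iv / D_iv)
  = (107/1000) / (199/250)
  = 0.107 / 0.796 = 0.1344
  = 13.44%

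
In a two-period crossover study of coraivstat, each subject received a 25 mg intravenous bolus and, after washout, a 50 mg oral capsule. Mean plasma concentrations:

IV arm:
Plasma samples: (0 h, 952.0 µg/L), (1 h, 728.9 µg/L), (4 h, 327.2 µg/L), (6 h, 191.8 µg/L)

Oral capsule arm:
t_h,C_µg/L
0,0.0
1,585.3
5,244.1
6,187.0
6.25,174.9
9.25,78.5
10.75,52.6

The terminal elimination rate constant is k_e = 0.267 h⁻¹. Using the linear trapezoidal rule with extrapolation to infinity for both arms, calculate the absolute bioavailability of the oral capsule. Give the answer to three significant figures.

Trapezoidal AUC_0→6 (IV):
  [0→1]: (952.0+728.9)/2 × 1 = 840.45
  [1→4]: (728.9+327.2)/2 × 3 = 1584.15
  [4→6]: (327.2+191.8)/2 × 2 = 519.0
  Sum = 2943.6 µg/L·h
IV tail: 191.8/0.267 = 718.352; AUC_iv,0→∞ = 2943.6 + 718.352 = 3661.952 µg/L·h
Trapezoidal AUC_0→10.75 (oral capsule):
  [0→1]: (0.0+585.3)/2 × 1 = 292.65
  [1→5]: (585.3+244.1)/2 × 4 = 1658.8
  [5→6]: (244.1+187.0)/2 × 1 = 215.55
  [6→6.25]: (187.0+174.9)/2 × 0.25 = 45.2375
  [6.25→9.25]: (174.9+78.5)/2 × 3 = 380.1
  [9.25→10.75]: (78.5+52.6)/2 × 1.5 = 98.325
  Sum = 2690.6625 µg/L·h
oral capsule tail: 52.6/0.267 = 197.004; AUC_ev,0→∞ = 2690.6625 + 197.004 = 2887.6665 µg/L·h
F = (AUC_ev/D_ev)/(AUC_iv/D_iv) = (2887.6665/50)/(3661.952/25) = 57.75333/146.47808 = 0.3943

F = 0.394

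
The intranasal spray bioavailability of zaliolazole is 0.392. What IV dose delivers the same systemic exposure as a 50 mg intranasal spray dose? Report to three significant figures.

Systemic exposure from an extravascular dose = F × D_ev, so the equivalent IV dose is F × D_ev.
D_iv = F × D_ev = 0.392 × 50 = 19.6 mg

D_iv = 19.6 mg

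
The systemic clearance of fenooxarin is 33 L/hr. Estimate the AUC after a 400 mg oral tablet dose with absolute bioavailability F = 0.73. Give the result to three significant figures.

AUC = 8.85 mg/L·hr

AUC_0→∞ = F × Dose / CL
        = 0.73 × 400 / 33 = 8.84848 mg/L·hr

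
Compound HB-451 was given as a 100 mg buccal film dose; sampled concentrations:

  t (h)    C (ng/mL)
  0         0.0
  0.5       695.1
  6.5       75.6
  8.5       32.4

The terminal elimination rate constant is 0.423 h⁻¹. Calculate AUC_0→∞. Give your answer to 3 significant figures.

Trapezoidal AUC_0→8.5:
  [0→0.5]: (0.0+695.1)/2 × 0.5 = 173.775
  [0.5→6.5]: (695.1+75.6)/2 × 6 = 2312.1
  [6.5→8.5]: (75.6+32.4)/2 × 2 = 108.0
  Sum = 2593.875 ng/mL·h
Extrapolated tail: C_last / k_e = 32.4 / 0.423 = 76.596
AUC_0→∞ = 2593.875 + 76.596 = 2670.471 ng/mL·h

AUC = 2670 ng/mL·h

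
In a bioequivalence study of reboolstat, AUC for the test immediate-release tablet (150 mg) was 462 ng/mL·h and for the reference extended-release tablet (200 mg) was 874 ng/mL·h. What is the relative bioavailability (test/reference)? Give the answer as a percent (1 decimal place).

F_rel = 70.5%

F_rel = (AUC_test/D_test) / (AUC_ref/D_ref)
      = (462/150) / (874/200)
      = 3.08 / 4.37 = 0.7048 = 70.48%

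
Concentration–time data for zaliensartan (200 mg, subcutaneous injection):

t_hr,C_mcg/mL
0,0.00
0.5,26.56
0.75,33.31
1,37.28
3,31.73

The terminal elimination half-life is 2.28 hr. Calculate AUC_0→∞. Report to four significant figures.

AUC = 196.3 mcg/mL·hr

Trapezoidal AUC_0→3:
  [0→0.5]: (0.00+26.56)/2 × 0.5 = 6.64
  [0.5→0.75]: (26.56+33.31)/2 × 0.25 = 7.48375
  [0.75→1]: (33.31+37.28)/2 × 0.25 = 8.82375
  [1→3]: (37.28+31.73)/2 × 2 = 69.01
  Sum = 91.9575 mcg/mL·hr
k_e = ln2 / t½ = 0.693147 / 2.28 = 0.3040 hr^-1
Extrapolated tail: C_last / k_e = 31.73 / 0.304 = 104.375
AUC_0→∞ = 91.9575 + 104.375 = 196.3325 mcg/mL·hr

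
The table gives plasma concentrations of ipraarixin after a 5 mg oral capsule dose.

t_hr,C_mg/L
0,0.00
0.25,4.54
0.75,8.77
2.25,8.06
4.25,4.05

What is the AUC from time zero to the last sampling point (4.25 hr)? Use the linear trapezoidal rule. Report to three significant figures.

AUC = 28.6 mg/L·hr

Trapezoidal AUC_0→4.25:
  [0→0.25]: (0.00+4.54)/2 × 0.25 = 0.5675
  [0.25→0.75]: (4.54+8.77)/2 × 0.5 = 3.3275
  [0.75→2.25]: (8.77+8.06)/2 × 1.5 = 12.6225
  [2.25→4.25]: (8.06+4.05)/2 × 2 = 12.11
  Sum = 28.6275 mg/L·hr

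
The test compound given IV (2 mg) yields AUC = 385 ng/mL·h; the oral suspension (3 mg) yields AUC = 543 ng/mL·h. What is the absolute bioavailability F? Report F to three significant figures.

F = 0.940

F = (AUC_ev / D_ev) / (AUC_iv / D_iv)
  = (543/3) / (385/2)
  = 181 / 192.5 = 0.9403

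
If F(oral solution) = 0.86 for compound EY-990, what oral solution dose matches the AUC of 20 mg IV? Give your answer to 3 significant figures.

D_oral = 23.3 mg

For equal systemic exposure: F × D_ev = D_iv
D_ev = D_iv / F = 20 / 0.86 = 23.2558 mg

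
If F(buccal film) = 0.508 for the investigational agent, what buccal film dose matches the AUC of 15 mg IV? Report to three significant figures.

For equal systemic exposure: F × D_ev = D_iv
D_ev = D_iv / F = 15 / 0.508 = 29.5276 mg

D_buccal = 29.5 mg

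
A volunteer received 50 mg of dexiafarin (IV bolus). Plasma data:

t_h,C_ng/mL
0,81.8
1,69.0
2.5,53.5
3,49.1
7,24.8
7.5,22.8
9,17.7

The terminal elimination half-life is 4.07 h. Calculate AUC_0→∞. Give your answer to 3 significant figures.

Trapezoidal AUC_0→9:
  [0→1]: (81.8+69.0)/2 × 1 = 75.4
  [1→2.5]: (69.0+53.5)/2 × 1.5 = 91.875
  [2.5→3]: (53.5+49.1)/2 × 0.5 = 25.65
  [3→7]: (49.1+24.8)/2 × 4 = 147.8
  [7→7.5]: (24.8+22.8)/2 × 0.5 = 11.9
  [7.5→9]: (22.8+17.7)/2 × 1.5 = 30.375
  Sum = 383.0 ng/mL·h
k_e = ln2 / t½ = 0.693147 / 4.07 = 0.1703 h^-1
Extrapolated tail: C_last / k_e = 17.7 / 0.1703 = 103.934
AUC_0→∞ = 383.0 + 103.934 = 486.934 ng/mL·h

AUC = 487 ng/mL·h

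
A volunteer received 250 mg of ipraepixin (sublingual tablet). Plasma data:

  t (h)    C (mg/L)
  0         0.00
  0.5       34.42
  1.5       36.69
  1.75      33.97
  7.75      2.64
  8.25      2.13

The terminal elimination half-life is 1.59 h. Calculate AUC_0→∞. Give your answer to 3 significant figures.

Trapezoidal AUC_0→8.25:
  [0→0.5]: (0.00+34.42)/2 × 0.5 = 8.605
  [0.5→1.5]: (34.42+36.69)/2 × 1 = 35.555
  [1.5→1.75]: (36.69+33.97)/2 × 0.25 = 8.8325
  [1.75→7.75]: (33.97+2.64)/2 × 6 = 109.83
  [7.75→8.25]: (2.64+2.13)/2 × 0.5 = 1.1925
  Sum = 164.015 mg/L·h
k_e = ln2 / t½ = 0.693147 / 1.59 = 0.4359 h^-1
Extrapolated tail: C_last / k_e = 2.13 / 0.4359 = 4.886
AUC_0→∞ = 164.015 + 4.886 = 168.901 mg/L·h

AUC = 169 mg/L·h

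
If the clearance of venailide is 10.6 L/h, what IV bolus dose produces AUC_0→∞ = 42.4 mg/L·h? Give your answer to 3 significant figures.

Dose = 449 mg

Dose_iv = CL × AUC_0→∞
     = 10.6 × 42.4 = 449.44 mg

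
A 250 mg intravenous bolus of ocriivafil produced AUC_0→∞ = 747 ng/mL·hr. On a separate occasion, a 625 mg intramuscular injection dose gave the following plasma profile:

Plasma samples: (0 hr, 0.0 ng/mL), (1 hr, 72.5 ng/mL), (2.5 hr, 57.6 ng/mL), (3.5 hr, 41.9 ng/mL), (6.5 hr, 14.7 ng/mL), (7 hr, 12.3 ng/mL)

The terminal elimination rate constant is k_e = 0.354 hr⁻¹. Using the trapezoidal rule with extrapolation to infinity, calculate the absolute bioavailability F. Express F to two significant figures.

F = 0.17

Trapezoidal AUC_0→7 (intramuscular injection):
  [0→1]: (0.0+72.5)/2 × 1 = 36.25
  [1→2.5]: (72.5+57.6)/2 × 1.5 = 97.575
  [2.5→3.5]: (57.6+41.9)/2 × 1 = 49.75
  [3.5→6.5]: (41.9+14.7)/2 × 3 = 84.9
  [6.5→7]: (14.7+12.3)/2 × 0.5 = 6.75
  Sum = 275.225 ng/mL·hr
Tail: C_last/k_e = 12.3/0.354 = 34.746
AUC_0→∞ (intramuscular injection) = 275.225 + 34.746 = 309.971 ng/mL·hr
F = (AUC_ev/D_ev)/(AUC_iv/D_iv) = (309.971/625)/(747/250) = 0.4959536/2.988 = 0.1660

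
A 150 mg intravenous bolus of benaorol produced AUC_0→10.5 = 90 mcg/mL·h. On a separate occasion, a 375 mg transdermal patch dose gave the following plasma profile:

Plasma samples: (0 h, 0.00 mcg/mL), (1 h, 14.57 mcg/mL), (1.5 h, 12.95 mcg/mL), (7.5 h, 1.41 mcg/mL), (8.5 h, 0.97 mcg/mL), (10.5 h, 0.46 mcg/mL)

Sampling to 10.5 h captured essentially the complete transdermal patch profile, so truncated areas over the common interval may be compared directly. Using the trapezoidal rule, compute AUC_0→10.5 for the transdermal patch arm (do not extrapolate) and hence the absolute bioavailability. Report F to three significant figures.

Trapezoidal AUC_0→10.5 (transdermal patch):
  [0→1]: (0.00+14.57)/2 × 1 = 7.285
  [1→1.5]: (14.57+12.95)/2 × 0.5 = 6.88
  [1.5→7.5]: (12.95+1.41)/2 × 6 = 43.08
  [7.5→8.5]: (1.41+0.97)/2 × 1 = 1.19
  [8.5→10.5]: (0.97+0.46)/2 × 2 = 1.43
  Sum = 59.865 mcg/mL·h
F = (AUC_ev/D_ev)/(AUC_iv/D_iv) = (59.865/375)/(90/150) = 0.15964/0.6 = 0.2661

F = 0.266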